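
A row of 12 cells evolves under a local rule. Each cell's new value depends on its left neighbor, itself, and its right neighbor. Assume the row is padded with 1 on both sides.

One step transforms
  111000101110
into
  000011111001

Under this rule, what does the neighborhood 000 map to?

At position 4 the neighborhood is 000; the next row has 1 there.

1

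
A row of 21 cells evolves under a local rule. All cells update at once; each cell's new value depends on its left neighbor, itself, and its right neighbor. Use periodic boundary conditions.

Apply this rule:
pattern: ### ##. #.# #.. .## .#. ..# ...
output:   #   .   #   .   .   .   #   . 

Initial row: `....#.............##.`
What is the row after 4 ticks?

#.............#......

...#.............#...
..#.............#....
.#.............#.....
#.............#......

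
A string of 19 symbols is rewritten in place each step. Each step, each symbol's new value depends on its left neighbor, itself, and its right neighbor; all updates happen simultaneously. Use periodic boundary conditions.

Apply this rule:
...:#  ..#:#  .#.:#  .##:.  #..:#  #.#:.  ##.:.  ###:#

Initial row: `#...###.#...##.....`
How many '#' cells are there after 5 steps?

14

####.#..####..#####
###..###.##.##.####
##.##.#.........###
#.....##########.##
.#####.########...#
count of #: 14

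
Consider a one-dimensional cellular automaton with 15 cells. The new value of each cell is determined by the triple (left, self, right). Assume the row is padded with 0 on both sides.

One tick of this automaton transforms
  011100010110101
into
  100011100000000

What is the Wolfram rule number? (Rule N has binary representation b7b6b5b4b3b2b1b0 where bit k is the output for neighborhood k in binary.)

position 2: 111 → 0  (bit 7 = 0)
position 3: 110 → 0  (bit 6 = 0)
position 8: 101 → 0  (bit 5 = 0)
position 4: 100 → 1  (bit 4 = 1)
position 1: 011 → 0  (bit 3 = 0)
position 7: 010 → 0  (bit 2 = 0)
position 0: 001 → 1  (bit 1 = 1)
position 5: 000 → 1  (bit 0 = 1)
bits b7..b0 = 00010011 = 19

19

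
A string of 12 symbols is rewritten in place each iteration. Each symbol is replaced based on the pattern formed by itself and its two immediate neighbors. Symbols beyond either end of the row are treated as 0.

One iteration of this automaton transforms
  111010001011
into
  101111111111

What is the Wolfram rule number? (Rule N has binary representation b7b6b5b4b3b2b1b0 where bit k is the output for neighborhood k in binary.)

127

position 1: 111 → 0  (bit 7 = 0)
position 2: 110 → 1  (bit 6 = 1)
position 3: 101 → 1  (bit 5 = 1)
position 5: 100 → 1  (bit 4 = 1)
position 0: 011 → 1  (bit 3 = 1)
position 4: 010 → 1  (bit 2 = 1)
position 7: 001 → 1  (bit 1 = 1)
position 6: 000 → 1  (bit 0 = 1)
bits b7..b0 = 01111111 = 127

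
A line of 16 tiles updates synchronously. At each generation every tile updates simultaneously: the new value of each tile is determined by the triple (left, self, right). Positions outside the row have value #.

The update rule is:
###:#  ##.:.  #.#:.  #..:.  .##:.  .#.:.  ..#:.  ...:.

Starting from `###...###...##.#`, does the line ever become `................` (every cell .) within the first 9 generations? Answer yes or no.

generation 1: ##.....#........
generation 2: #...............
generation 3: ................
all cells are . at generation 3

yes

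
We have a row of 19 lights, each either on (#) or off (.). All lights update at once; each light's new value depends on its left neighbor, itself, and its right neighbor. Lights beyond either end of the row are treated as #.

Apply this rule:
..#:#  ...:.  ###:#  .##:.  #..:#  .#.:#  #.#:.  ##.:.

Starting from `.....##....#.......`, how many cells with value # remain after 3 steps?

11

step 1: #...#..#..###.....#
step 2: .#.#######.#.#...#.
step 3: .#..#####..#.##.##.
count of #: 11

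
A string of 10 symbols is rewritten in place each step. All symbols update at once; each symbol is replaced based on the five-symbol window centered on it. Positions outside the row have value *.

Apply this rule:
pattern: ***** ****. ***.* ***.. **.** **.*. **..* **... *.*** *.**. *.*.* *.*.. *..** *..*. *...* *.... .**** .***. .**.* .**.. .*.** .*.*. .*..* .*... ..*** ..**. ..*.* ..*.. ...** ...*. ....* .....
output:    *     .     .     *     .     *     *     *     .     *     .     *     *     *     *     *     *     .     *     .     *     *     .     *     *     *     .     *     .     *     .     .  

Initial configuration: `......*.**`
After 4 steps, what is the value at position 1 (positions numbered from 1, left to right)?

*

step 1: **...*.*.*
step 2: .****.*.*.
step 3: ..*..*.*.*
step 4: ***.*.*.*.
position 1 holds *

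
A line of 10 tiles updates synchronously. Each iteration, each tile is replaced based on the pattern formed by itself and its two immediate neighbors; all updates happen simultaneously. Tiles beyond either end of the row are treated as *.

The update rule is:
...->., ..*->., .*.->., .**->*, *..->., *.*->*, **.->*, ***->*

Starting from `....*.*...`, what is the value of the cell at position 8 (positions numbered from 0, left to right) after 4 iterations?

.

.....*....
..........
..........  (fixed point — unchanged through iteration 4)
position 8 holds .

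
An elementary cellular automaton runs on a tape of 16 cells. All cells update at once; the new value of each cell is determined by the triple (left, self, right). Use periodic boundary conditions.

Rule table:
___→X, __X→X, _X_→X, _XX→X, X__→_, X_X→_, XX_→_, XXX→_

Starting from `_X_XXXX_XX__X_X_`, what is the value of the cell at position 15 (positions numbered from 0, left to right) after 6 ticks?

X

XX_X____X__XX_X_
X__X_XXXX_XX__X_
X_XX_X____X__XX_
X_X__X_XXXX_XX__
X_X_XX_X____X__X
__X_X__X_XXXX_XX
position 15 holds X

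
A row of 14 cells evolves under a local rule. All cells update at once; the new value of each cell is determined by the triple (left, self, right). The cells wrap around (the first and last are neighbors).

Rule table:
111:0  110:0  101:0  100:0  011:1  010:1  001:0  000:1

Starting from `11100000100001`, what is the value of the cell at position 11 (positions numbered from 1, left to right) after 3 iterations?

iteration 1: 00001110101101
iteration 2: 01101000101001
iteration 3: 01001010101001
position 11 holds 1

1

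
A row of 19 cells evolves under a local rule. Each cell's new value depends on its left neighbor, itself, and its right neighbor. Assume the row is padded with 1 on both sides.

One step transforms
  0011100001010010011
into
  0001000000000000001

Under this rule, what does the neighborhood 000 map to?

0

At position 6 the neighborhood is 000; the next row has 0 there.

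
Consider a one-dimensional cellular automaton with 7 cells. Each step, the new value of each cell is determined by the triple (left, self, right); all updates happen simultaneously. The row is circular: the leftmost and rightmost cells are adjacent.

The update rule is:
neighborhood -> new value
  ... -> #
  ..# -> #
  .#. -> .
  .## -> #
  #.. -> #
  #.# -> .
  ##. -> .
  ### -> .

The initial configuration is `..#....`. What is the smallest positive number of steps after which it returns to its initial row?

14

step 1: ##.####
step 2: ...#...
step 3: ###.###
step 4: ....#..
step 5: ####.##
step 6: .....#.
step 7: #####.#
step 8: ......#
step 9: ######.
step 10: #......
step 11: .######
step 12: .#.....
step 13: #.#####
step 14: ..#....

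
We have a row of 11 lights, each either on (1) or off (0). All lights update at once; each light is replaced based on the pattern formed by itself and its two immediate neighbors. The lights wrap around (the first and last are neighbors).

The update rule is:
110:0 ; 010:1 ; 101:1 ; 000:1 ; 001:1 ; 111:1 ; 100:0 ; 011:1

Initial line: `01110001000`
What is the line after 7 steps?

11011111001

11100111011
11001110111
10011101111
00111011111
01110111110
11101111100
11011111001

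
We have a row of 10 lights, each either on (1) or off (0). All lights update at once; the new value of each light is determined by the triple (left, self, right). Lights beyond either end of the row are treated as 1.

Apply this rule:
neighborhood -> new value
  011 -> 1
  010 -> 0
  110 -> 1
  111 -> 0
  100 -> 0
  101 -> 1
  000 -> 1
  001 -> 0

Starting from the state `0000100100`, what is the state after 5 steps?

0001010101

0110000000
1110111110
0011100011
0010101010
0001010101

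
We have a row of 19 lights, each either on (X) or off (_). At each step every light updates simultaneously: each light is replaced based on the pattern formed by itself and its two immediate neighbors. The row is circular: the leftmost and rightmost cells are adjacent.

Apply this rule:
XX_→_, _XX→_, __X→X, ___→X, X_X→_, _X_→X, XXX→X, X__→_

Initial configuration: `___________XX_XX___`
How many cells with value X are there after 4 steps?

XXXXXXXXXXX______XX
XXXXXXXXXX__XXXXX_X
XXXXXXXXX__X_XXX___
_XXXXXXX__XX__X__XX
count of X: 12

12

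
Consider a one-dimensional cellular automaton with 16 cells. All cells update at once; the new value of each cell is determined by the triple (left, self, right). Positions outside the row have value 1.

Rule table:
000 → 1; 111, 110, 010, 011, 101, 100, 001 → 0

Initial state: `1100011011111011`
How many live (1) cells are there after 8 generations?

11

generation 1: 0001000000000000
generation 2: 0100011111111110
generation 3: 0001000000000000  (repeats generation 1; period 2)
generation 8: 0100011111111110
count of 1: 11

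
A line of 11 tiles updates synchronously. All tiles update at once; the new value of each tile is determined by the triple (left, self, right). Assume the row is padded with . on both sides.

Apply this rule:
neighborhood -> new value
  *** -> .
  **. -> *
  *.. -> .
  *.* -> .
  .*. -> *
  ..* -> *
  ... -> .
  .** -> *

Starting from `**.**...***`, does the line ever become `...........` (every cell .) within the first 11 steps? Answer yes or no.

**.**..**.*
**.**.***.*
**.**.*.*.*
**.**.*.*.*  (fixed point — unchanged through step 11)
step 11 is **.**.*.*.*, still not uniform .

no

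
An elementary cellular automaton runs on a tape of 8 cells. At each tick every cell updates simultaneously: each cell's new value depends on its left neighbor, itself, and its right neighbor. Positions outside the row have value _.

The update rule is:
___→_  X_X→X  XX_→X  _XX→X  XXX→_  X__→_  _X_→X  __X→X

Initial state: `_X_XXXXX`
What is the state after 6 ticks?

XXXX___X
X__X__XX
X_XX_XXX
XXXXXX_X
X____XXX
X___XX_X

X___XX_X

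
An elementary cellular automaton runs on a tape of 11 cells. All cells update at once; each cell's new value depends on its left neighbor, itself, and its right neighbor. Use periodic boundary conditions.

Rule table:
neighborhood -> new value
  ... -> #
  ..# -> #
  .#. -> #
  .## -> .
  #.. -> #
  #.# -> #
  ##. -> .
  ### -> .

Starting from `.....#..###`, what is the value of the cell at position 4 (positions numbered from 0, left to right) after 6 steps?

.

########...
........###
########...  (repeats step 1; period 2)
step 6: ........###
position 4 holds .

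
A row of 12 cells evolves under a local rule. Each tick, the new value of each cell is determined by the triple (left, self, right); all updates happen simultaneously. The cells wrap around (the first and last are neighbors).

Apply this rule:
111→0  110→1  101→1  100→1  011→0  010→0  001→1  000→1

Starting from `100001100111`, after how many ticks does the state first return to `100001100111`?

tick 1: 111110111000
tick 2: 000011001111
tick 3: 111101110001
tick 4: 000110011110
tick 5: 111011100011
tick 6: 001100111100
tick 7: 110111000111
tick 8: 011001111000
tick 9: 101110001111
tick 10: 110011110000
tick 11: 011100011111
tick 12: 100111100001
tick 13: 111000111110
tick 14: 001111000011
tick 15: 110001111101
tick 16: 011110000110
tick 17: 100011111011
tick 18: 111100001100
tick 19: 000111110111
tick 20: 111000011001
tick 21: 001111101110
tick 22: 110000110011
tick 23: 011111011100
tick 24: 100001100111

24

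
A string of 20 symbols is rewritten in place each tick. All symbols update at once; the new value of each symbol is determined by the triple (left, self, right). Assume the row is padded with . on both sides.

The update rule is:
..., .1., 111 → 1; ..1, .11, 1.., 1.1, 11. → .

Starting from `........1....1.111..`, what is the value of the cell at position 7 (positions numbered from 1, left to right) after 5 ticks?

tick 1: 1111111.1.11.1..1..1
tick 2: .11111..1....1..1..1
tick 3: ..111...1.11.1..1..1
tick 4: 1..1..1.1....1..1..1
tick 5: 1..1..1.1.11.1..1..1
position 7 holds 1

1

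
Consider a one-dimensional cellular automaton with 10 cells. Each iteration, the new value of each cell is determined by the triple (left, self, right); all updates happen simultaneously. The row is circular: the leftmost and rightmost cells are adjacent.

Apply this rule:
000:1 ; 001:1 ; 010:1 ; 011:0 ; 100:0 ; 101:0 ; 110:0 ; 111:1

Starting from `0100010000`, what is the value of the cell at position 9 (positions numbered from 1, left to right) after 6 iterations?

1

1101110111
1000100011
0011101101
0101000001
0101011111
0101001110
position 9 holds 1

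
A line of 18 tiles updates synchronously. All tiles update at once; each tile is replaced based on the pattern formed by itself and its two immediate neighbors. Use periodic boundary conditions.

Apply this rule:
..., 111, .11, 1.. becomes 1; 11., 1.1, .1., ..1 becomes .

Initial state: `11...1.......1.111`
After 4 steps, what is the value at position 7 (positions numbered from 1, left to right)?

step 1: 1.11..111111...111
step 2: ..1.1.11111.11.111
step 3: 1.....1111..1..11.
step 4: .1111.111.1..1.1..
position 7 holds 1

1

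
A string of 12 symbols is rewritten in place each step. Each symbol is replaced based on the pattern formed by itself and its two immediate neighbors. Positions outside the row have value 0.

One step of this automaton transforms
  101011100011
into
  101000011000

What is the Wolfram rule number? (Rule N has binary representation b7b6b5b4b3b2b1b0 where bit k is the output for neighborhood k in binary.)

21

position 5: 111 → 0  (bit 7 = 0)
position 6: 110 → 0  (bit 6 = 0)
position 1: 101 → 0  (bit 5 = 0)
position 7: 100 → 1  (bit 4 = 1)
position 4: 011 → 0  (bit 3 = 0)
position 0: 010 → 1  (bit 2 = 1)
position 9: 001 → 0  (bit 1 = 0)
position 8: 000 → 1  (bit 0 = 1)
bits b7..b0 = 00010101 = 21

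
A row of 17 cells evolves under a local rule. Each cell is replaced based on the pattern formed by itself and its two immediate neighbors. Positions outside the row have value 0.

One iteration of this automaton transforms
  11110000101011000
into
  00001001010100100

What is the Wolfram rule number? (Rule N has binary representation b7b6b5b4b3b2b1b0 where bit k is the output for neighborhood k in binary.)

position 1: 111 → 0  (bit 7 = 0)
position 3: 110 → 0  (bit 6 = 0)
position 9: 101 → 1  (bit 5 = 1)
position 4: 100 → 1  (bit 4 = 1)
position 0: 011 → 0  (bit 3 = 0)
position 8: 010 → 0  (bit 2 = 0)
position 7: 001 → 1  (bit 1 = 1)
position 5: 000 → 0  (bit 0 = 0)
bits b7..b0 = 00110010 = 50

50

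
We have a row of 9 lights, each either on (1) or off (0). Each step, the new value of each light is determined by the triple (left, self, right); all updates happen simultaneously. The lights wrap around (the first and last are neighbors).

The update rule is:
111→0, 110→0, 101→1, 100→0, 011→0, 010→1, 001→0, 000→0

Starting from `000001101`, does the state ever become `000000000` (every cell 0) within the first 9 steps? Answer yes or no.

yes

000000011
000000000
all cells are 0 at step 2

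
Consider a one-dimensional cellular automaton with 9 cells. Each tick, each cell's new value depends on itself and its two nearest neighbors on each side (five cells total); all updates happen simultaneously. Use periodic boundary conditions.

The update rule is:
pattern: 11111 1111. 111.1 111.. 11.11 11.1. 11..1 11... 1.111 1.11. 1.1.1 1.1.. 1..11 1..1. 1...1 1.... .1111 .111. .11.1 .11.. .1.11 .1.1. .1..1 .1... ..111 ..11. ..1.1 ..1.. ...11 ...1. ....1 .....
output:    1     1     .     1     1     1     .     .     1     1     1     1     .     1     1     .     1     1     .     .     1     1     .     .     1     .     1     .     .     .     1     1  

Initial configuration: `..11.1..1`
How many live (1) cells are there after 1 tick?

tick 1: ....11.1.
count of 1: 3

3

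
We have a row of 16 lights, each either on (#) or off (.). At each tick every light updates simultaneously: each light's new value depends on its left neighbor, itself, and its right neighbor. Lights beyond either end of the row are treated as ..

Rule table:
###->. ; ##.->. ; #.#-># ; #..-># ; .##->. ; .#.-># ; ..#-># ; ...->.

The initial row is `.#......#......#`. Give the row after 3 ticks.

..######.######.

tick 1: ###....###....##
tick 2: ...#..#...#..#..
tick 3: ..######.######.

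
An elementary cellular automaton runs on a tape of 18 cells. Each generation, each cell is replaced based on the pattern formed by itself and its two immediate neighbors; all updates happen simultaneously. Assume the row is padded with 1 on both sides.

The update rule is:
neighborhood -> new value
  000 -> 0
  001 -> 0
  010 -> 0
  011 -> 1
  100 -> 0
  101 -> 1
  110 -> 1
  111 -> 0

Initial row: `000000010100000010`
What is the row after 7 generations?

000000001000000001
000000000000000001
000000000000000001  (fixed point — unchanged through generation 7)

000000000000000001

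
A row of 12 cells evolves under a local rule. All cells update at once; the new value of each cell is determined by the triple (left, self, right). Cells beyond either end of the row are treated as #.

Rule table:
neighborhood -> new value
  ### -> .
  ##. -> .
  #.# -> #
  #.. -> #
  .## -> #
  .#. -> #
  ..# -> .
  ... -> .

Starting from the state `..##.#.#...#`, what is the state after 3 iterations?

#.#.#####..#
.####....#.#
##...#...###

##...#...###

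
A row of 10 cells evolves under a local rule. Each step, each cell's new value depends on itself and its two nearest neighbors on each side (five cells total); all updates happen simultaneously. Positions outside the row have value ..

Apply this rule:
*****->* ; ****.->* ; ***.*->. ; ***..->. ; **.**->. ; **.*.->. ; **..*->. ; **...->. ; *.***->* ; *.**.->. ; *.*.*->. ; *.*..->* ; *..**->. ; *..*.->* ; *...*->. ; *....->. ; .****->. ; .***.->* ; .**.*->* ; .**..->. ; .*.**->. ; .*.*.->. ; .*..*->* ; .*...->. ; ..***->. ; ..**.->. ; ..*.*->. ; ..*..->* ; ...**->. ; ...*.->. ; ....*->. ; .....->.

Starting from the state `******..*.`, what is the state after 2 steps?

..***..**.
...*......

...*......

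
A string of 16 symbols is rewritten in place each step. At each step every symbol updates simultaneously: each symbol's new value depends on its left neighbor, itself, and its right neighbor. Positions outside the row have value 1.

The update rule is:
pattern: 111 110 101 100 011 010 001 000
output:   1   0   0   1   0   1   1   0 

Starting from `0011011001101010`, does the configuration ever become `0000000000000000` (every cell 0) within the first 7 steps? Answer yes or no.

step 1: 1100000110001010
step 2: 1010001001011010
step 3: 0011011111000010
step 4: 1100001110100110
step 5: 1010010100111000
step 6: 0011110111010101
step 7: 1101100010010100
step 7 is 1101100010010100, still not uniform 0

no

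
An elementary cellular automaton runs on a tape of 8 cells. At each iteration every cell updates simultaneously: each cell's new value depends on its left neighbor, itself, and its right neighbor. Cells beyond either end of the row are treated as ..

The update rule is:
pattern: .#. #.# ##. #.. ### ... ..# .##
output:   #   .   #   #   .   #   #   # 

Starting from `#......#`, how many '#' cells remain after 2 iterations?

2

########
#......#
count of #: 2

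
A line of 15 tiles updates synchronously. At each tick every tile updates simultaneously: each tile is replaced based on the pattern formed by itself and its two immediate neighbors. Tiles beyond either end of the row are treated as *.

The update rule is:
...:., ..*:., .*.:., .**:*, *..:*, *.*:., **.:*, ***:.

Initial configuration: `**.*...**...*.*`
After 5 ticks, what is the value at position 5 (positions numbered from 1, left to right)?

.

tick 1: .*..*..***....*
tick 2: ..*..*.*.**...*
tick 3: *..*.....***..*
tick 4: **..*....*.**.*
tick 5: .**..*.....**.*
position 5 holds .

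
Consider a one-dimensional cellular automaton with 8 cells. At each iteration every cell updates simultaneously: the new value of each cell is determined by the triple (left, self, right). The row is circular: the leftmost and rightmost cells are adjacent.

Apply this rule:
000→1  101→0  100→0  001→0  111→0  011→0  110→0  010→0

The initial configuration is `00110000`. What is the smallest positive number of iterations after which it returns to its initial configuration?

iteration 1: 10000111
iteration 2: 00110000

2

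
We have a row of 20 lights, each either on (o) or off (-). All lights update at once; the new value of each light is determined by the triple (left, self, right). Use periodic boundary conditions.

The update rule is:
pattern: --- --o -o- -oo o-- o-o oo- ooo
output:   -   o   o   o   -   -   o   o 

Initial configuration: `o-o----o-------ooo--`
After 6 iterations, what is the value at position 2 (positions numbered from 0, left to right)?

o-o---oo------oooo-o
o-o--ooo-----ooooo-o
o-o-oooo----oooooo-o
o-o-oooo---ooooooo-o
o-o-oooo--oooooooo-o
o-o-oooo-ooooooooo-o
position 2 holds o

o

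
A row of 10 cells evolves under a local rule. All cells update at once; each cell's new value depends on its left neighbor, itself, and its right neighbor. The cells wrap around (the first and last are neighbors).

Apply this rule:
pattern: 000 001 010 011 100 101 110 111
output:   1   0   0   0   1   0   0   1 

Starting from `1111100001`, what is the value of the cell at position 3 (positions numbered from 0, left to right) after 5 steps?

1111011100
0110001010
0001100001
1100011100
0011001010
position 3 holds 1

1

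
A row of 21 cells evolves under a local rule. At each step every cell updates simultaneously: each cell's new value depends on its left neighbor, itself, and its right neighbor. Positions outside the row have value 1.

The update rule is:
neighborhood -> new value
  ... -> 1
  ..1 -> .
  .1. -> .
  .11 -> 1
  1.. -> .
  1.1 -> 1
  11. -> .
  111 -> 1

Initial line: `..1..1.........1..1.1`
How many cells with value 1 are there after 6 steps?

.......1111111.....11
.11111.111111..111.11
11111.111111...11.111
1111.111111..1.1.1111
111.111111....1.11111
11.111111..11..111111
count of 1: 16

16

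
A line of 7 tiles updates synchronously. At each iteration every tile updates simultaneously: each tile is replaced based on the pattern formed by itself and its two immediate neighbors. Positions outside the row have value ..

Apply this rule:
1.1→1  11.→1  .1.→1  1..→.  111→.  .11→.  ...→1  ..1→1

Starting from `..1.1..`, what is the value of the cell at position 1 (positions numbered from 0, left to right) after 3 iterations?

1

11111.1
....111
1111..1
position 1 holds 1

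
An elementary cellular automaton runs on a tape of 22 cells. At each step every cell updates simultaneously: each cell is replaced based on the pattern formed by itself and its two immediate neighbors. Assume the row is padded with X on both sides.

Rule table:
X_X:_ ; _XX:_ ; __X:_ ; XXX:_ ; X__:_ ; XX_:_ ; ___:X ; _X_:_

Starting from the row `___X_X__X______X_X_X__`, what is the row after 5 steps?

_X________XXXX________

_X________XXXX________
___XXXXXX______XXXXXX_
_X________XXXX________  (repeats step 1; period 2)
step 5: _X________XXXX________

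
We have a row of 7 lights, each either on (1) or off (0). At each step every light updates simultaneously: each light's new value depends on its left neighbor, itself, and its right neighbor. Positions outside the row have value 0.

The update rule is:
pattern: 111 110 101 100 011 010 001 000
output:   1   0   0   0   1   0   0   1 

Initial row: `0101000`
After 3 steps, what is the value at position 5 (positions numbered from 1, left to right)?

0

0000011
1111010
1110000
position 5 holds 0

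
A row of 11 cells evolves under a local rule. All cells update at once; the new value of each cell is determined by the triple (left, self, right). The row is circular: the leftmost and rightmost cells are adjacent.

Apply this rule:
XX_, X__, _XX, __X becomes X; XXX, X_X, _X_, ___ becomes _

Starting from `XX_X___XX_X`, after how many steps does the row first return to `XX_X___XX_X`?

step 1: _X__X_XXX_X
step 2: __XX__X_X__
step 3: _XXXXX___X_
step 4: XX___XX_X_X
step 5: _XX_XXX___X
step 6: _XX_X_XX_X_
step 7: XXX___XX__X
step 8: __XX_XXXXXX
step 9: XXXX_X____X
step 10: ___X__X__XX
step 11: X_X_XX_XXXX
step 12: X___XX_X___
step 13: _X_XXX__X_X
step 14: ___X_XXX___
step 15: __X__X_XX__
step 16: _X_XX__XXX_
step 17: X__XXXXX_XX
step 18: XXXX___X_X_
step 19: X__XX_X____
step 20: _XXXX__X__X
step 21: _X__XXX_XX_
step 22: X_XXX_X_XXX
step 23: X_X_X___X__
step 24: _____X_X_XX
step 25: X___X____XX
step 26: XX_X_X__XX_
step 27: XX____XXXX_
step 28: XXX__XX__X_
step 29: X_XXXXXXX__
step 30: __X_____XXX
step 31: XX_X___XX_X

31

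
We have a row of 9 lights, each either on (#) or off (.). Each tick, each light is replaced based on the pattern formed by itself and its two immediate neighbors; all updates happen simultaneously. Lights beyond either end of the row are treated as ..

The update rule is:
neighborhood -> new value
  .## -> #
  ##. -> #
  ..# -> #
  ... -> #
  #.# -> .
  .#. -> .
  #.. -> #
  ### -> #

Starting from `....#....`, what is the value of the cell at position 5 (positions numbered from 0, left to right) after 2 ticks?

#

####.####
####.####
position 5 holds #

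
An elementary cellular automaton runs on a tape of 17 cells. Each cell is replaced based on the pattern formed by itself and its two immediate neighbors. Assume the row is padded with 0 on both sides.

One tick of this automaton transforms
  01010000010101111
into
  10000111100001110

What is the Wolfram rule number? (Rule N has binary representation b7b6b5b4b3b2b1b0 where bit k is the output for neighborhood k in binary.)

139

position 14: 111 → 1  (bit 7 = 1)
position 16: 110 → 0  (bit 6 = 0)
position 2: 101 → 0  (bit 5 = 0)
position 4: 100 → 0  (bit 4 = 0)
position 13: 011 → 1  (bit 3 = 1)
position 1: 010 → 0  (bit 2 = 0)
position 0: 001 → 1  (bit 1 = 1)
position 5: 000 → 1  (bit 0 = 1)
bits b7..b0 = 10001011 = 139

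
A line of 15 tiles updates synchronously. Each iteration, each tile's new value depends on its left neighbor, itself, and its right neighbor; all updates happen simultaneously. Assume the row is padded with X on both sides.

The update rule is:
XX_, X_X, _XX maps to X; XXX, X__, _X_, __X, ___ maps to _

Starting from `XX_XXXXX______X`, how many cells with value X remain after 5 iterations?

iteration 1: _XXX___X______X
iteration 2: XX_X__________X
iteration 3: _XX___________X
iteration 4: XXX___________X
iteration 5: __X___________X
count of X: 2

2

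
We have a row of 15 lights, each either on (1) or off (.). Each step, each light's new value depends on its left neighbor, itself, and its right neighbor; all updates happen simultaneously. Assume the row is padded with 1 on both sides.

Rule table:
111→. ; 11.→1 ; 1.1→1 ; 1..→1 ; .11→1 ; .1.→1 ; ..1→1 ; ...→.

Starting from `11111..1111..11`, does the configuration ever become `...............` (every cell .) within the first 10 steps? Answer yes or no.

no

....1111..1111.
1..11..1111..11
11111111..1111.
.......1111..11
1.....11..1111.
11...111111..11
.11.11....1111.
1111111..11..11
......11111111.
1....11......11
step 10 is 1....11......11, still not uniform .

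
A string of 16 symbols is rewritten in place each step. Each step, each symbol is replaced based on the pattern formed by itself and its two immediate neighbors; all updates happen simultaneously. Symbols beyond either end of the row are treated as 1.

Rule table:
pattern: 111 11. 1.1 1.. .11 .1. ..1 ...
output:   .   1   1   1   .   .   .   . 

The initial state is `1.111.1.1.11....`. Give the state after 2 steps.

11..11.1.1.11...
.11..11.1.1.11..

.11..11.1.1.11..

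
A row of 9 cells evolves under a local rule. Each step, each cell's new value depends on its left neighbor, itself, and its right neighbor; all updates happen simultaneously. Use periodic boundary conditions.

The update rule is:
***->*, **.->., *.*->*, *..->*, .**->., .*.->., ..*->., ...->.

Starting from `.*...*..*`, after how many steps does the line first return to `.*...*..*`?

*.*...*..
.*.*...*.
..*.*...*
*..*.*...
.*..*.*..
..*..*.*.
...*..*.*
*...*..*.
.*...*..*

9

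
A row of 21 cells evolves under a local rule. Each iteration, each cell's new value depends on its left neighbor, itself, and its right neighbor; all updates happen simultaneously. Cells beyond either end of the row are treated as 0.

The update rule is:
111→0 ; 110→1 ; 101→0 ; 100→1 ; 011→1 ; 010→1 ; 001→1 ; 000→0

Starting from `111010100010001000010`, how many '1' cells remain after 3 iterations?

11

101010110111011100111
101010110101010111101
101010110101010100101
count of 1: 11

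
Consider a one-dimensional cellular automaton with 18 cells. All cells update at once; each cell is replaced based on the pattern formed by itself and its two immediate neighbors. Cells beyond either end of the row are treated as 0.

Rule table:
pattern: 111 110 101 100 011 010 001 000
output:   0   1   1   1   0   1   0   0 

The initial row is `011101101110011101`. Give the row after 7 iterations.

000000000110110001

000110110011000111
000011011001100001
000001101100110001
000000110110011001
000000011011001101
000000001101100111
000000000110110001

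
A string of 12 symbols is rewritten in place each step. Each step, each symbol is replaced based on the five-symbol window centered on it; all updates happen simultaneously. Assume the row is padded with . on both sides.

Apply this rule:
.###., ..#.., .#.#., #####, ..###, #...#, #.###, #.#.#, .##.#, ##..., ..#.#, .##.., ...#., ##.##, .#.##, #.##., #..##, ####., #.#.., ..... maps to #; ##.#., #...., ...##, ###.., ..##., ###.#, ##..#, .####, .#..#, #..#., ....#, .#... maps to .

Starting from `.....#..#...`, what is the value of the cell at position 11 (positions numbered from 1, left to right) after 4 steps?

step 1: ###.##..#..#
step 2: ##.###..#..#
step 3: .####...#..#
step 4: .#.#.####..#
position 11 holds .

.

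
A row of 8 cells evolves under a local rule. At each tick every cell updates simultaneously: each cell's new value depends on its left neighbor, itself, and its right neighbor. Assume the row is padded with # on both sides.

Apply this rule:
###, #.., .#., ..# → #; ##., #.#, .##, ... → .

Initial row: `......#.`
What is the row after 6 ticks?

#..#.#..

#....##.
.#..#...
.#####.#
..###...
##.#.#.#
#..#.#..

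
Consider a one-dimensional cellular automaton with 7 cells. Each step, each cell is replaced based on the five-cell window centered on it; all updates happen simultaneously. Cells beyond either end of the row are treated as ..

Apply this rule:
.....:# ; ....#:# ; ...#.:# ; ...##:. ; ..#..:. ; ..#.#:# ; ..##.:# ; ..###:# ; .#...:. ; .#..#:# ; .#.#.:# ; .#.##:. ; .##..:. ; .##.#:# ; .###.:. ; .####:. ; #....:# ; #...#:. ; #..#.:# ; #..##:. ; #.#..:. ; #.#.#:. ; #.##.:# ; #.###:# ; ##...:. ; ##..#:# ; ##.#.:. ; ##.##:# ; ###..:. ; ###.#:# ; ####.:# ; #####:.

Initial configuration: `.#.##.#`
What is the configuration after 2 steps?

####..#

##.##..
####..#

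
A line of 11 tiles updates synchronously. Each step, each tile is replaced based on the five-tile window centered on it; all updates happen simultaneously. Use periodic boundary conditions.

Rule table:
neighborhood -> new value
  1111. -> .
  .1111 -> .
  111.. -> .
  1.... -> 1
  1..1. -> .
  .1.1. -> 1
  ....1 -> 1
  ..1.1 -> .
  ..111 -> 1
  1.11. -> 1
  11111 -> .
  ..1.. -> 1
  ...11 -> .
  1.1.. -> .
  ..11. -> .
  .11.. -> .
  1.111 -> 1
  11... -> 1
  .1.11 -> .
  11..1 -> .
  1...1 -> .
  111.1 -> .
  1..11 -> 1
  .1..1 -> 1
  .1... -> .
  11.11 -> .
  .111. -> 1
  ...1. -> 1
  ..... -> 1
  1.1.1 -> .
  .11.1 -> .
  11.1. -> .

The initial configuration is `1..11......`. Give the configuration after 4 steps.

step 1: 111..111111
step 2: ....11.....
step 3: 111...11111
step 4: ...1..1....

...1..1....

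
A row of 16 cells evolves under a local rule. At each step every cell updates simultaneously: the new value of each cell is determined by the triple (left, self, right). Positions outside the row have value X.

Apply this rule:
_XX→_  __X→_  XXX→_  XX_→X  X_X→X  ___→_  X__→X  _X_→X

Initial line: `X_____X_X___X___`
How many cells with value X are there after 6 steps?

XX____XXXX__XX__
_XX______XX__XX_
X_XX______XX__XX
XX_XX______XX___
_XX_XX______XX__
X_XX_XX______XX_
count of X: 7

7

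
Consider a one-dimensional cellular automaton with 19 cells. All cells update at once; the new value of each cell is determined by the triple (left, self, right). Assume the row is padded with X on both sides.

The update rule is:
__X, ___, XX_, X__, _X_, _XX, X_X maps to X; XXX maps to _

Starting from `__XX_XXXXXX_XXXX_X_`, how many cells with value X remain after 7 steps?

step 1: XXXXXX____XXX__XXXX
step 2: _____XXXXXX_XXXX___
step 3: XXXXXX____XXX__XXXX  (repeats step 1; period 2)
step 7: XXXXXX____XXX__XXXX
count of X: 13

13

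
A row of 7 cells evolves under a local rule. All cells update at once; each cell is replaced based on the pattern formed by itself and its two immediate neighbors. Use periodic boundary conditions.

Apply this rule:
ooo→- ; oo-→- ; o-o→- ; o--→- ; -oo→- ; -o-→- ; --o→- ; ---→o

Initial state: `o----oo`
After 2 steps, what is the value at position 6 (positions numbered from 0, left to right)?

--oo---
o----oo
position 6 holds o

o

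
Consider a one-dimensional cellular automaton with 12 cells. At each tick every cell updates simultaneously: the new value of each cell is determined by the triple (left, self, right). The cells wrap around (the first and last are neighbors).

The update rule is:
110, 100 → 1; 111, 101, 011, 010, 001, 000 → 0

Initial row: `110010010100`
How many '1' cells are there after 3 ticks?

tick 1: 011001000010
tick 2: 001100100001
tick 3: 100110010000
count of 1: 4

4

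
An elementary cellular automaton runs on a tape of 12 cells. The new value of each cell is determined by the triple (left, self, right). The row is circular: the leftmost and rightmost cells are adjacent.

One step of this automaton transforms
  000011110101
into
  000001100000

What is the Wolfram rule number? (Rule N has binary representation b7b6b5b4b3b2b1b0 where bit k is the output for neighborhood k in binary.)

position 5: 111 → 1  (bit 7 = 1)
position 7: 110 → 0  (bit 6 = 0)
position 8: 101 → 0  (bit 5 = 0)
position 0: 100 → 0  (bit 4 = 0)
position 4: 011 → 0  (bit 3 = 0)
position 9: 010 → 0  (bit 2 = 0)
position 3: 001 → 0  (bit 1 = 0)
position 1: 000 → 0  (bit 0 = 0)
bits b7..b0 = 10000000 = 128

128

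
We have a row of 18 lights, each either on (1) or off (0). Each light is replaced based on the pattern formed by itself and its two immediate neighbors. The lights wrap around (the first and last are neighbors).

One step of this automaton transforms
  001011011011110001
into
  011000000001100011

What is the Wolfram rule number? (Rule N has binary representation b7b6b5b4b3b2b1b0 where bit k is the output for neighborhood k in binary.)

position 11: 111 → 1  (bit 7 = 1)
position 5: 110 → 0  (bit 6 = 0)
position 3: 101 → 0  (bit 5 = 0)
position 0: 100 → 0  (bit 4 = 0)
position 4: 011 → 0  (bit 3 = 0)
position 2: 010 → 1  (bit 2 = 1)
position 1: 001 → 1  (bit 1 = 1)
position 15: 000 → 0  (bit 0 = 0)
bits b7..b0 = 10000110 = 134

134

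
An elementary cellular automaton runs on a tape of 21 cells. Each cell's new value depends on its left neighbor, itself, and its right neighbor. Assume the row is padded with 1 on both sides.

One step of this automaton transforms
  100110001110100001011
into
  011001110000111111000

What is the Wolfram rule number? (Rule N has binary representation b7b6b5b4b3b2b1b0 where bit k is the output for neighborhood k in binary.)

23

position 9: 111 → 0  (bit 7 = 0)
position 0: 110 → 0  (bit 6 = 0)
position 11: 101 → 0  (bit 5 = 0)
position 1: 100 → 1  (bit 4 = 1)
position 3: 011 → 0  (bit 3 = 0)
position 12: 010 → 1  (bit 2 = 1)
position 2: 001 → 1  (bit 1 = 1)
position 6: 000 → 1  (bit 0 = 1)
bits b7..b0 = 00010111 = 23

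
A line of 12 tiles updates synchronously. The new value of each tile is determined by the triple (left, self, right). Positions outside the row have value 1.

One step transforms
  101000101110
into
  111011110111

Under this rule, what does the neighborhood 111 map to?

1

At position 9 the neighborhood is 111; the next row has 1 there.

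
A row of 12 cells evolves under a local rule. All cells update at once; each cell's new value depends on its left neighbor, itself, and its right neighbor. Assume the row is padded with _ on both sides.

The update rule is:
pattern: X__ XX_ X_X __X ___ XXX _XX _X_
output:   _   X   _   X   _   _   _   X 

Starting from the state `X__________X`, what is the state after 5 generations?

X_________XX
X________X_X
X_______XX_X
X______X_X_X
X_____XX_X_X

X_____XX_X_X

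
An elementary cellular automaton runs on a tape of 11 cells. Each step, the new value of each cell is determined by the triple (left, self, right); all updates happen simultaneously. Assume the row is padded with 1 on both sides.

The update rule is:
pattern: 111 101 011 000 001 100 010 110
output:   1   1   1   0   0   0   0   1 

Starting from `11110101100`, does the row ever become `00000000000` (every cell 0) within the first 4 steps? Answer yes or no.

no

step 1: 11111011100
step 2: 11111111100
step 3: 11111111100  (fixed point — unchanged through step 4)
step 4 is 11111111100, still not uniform 0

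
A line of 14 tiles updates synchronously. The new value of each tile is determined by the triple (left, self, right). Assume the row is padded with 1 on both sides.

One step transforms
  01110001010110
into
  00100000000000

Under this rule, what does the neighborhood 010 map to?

0

At position 7 the neighborhood is 010; the next row has 0 there.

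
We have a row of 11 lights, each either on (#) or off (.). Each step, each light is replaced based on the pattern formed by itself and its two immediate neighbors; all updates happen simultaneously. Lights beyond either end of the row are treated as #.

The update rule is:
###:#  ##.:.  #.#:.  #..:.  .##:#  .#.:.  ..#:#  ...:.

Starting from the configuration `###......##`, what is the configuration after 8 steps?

##......###
#......####
......#####
.....######
....#######
...########
..#########
.##########

.##########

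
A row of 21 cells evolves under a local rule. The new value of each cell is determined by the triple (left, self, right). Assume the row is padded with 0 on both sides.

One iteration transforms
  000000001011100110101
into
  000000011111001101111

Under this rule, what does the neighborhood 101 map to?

At position 9 the neighborhood is 101; the next row has 1 there.

1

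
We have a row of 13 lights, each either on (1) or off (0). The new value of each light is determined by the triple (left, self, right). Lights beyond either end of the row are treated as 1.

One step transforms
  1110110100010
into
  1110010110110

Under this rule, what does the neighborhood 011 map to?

At position 4 the neighborhood is 011; the next row has 0 there.

0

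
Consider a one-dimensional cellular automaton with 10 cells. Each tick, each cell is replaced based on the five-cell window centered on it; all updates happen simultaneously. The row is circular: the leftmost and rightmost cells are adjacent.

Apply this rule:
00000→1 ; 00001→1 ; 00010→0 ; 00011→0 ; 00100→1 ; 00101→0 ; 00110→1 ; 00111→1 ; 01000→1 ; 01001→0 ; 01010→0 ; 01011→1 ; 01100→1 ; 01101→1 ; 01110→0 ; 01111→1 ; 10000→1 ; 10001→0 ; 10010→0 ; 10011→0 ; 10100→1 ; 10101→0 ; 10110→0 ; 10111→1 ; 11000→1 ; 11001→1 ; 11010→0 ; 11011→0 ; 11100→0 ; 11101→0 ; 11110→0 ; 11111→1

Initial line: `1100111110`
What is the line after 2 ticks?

0110111000
0110100111

0110100111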